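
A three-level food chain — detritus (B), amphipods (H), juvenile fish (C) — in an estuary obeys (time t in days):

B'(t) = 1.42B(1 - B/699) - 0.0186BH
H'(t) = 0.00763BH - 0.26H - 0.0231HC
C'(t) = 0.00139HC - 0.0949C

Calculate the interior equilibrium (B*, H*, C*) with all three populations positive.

B* ≈ 73.9, H* ≈ 68.3, C* ≈ 13.2

From dC/dt = 0: 0.00139H* = 0.0949, so H* = 68.3.
From dB/dt = 0: 1.42(1 - B*/699) = 0.0186·68.3, giving B* = 699·(1 - 0.894) = 73.9.
From dH/dt = 0: 0.00763·73.9 - 0.26 = 0.0231C*, so C* = 0.304/0.0231 = 13.2.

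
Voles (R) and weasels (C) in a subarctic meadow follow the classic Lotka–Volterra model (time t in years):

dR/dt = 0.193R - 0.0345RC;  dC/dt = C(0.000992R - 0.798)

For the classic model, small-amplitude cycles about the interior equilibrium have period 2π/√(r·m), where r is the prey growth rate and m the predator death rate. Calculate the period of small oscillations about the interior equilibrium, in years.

T ≈ 16 years

Here r = 0.193 and m = 0.798, so r·m = 0.154.
ω = √0.154 = 0.392 per year, hence T = 2π/ω ≈ 16 years.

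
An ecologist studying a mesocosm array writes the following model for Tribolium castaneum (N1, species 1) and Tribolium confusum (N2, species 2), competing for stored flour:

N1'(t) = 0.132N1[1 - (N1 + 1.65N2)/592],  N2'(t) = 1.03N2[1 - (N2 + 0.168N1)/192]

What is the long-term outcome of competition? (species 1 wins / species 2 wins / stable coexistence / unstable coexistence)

stable coexistence

Compare the nullcline intercepts: K1/α12 = 592/1.65 = 359 > K2 = 192; K2/α21 = 192/0.168 = 1140 > K1 = 592.
Since both inequalities hold, each species can invade when rare, so the interior equilibrium is stable.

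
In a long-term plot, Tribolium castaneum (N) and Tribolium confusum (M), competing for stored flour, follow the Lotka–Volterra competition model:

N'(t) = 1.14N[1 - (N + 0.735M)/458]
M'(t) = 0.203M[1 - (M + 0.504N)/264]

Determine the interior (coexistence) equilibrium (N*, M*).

N* ≈ 419, M* ≈ 52.7

Setting both brackets to zero gives the nullclines N + 0.735M = 458 and 0.504N + M = 264.
Substituting M = 264 - 0.504N into the first: N(1 - 0.735·0.504) = 458 - 0.735·264.
So N* = 264/0.63 = 419, and then M* = 264 - 0.504·419 = 52.7.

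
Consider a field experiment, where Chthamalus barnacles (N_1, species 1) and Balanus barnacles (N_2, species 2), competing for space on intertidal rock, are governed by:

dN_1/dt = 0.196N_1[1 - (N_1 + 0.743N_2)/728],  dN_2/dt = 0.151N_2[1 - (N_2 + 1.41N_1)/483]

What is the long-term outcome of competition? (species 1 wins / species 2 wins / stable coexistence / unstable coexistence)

Compare the nullcline intercepts: K1/α12 = 728/0.743 = 980 > K2 = 483; K2/α21 = 483/1.41 = 343 < K1 = 728.
Since the inequalities point opposite ways, species 1 can invade but species 2 cannot.

species 1 excludes species 2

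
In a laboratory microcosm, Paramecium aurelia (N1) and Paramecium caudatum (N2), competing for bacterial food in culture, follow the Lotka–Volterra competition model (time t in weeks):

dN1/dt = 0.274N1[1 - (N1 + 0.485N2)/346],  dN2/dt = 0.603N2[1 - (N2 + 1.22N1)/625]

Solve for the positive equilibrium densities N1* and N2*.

N1* ≈ 105, N2* ≈ 497

Setting both brackets to zero gives the nullclines N1 + 0.485N2 = 346 and 1.22N1 + N2 = 625.
Substituting N2 = 625 - 1.22N1 into the first: N1(1 - 0.485·1.22) = 346 - 0.485·625.
So N1* = 42.9/0.408 = 105, and then N2* = 625 - 1.22·105 = 497.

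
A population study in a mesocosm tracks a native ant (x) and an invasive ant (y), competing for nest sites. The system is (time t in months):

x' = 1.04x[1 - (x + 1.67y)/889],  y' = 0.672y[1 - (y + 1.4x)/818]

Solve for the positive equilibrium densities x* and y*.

x* ≈ 357, y* ≈ 319

Setting both brackets to zero gives the nullclines x + 1.67y = 889 and 1.4x + y = 818.
Substituting y = 818 - 1.4x into the first: x(1 - 1.67·1.4) = 889 - 1.67·818.
So x* = -477/-1.34 = 357, and then y* = 818 - 1.4·357 = 319.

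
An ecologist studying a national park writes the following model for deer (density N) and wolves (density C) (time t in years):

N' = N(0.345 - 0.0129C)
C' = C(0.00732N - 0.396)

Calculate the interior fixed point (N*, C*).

N* ≈ 54.1, C* ≈ 26.7

Set dC/dt = 0 with C > 0: 0.00732N - 0.396 = 0, so N* = 0.396/0.00732 = 54.1.
Set dN/dt = 0 with N > 0: 0.345 - 0.0129C = 0, so C* = 0.345/0.0129 = 26.7.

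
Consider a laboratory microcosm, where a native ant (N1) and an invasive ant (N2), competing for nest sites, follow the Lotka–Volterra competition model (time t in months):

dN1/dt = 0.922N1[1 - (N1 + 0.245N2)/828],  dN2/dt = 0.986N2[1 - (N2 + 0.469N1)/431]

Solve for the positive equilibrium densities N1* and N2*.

Setting both brackets to zero gives the nullclines N1 + 0.245N2 = 828 and 0.469N1 + N2 = 431.
Substituting N2 = 431 - 0.469N1 into the first: N1(1 - 0.245·0.469) = 828 - 0.245·431.
So N1* = 722/0.885 = 816, and then N2* = 431 - 0.469·816 = 48.2.

N1* ≈ 816, N2* ≈ 48.2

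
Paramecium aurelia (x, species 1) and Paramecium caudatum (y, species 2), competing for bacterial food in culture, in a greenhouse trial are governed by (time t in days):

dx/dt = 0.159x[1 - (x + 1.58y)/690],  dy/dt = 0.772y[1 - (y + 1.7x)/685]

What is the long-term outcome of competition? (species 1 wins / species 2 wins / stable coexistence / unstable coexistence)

unstable coexistence (outcome depends on initial conditions)

Compare the nullcline intercepts: K1/α12 = 690/1.58 = 437 < K2 = 685; K2/α21 = 685/1.7 = 403 < K1 = 690.
Since both are reversed, neither can invade when rare; the interior point is a saddle.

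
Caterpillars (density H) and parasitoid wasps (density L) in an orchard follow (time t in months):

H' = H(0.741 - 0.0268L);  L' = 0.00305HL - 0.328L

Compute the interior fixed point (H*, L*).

H* ≈ 108, L* ≈ 27.6

Set dL/dt = 0 with L > 0: 0.00305H - 0.328 = 0, so H* = 0.328/0.00305 = 108.
Set dH/dt = 0 with H > 0: 0.741 - 0.0268L = 0, so L* = 0.741/0.0268 = 27.6.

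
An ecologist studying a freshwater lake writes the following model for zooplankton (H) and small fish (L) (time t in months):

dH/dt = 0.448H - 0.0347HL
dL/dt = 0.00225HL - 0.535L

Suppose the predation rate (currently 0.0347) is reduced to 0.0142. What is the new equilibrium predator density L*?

L* ≈ 31.5

At the interior fixed point, setting dH/dt = 0 with H > 0 fixes L* = (prey growth rate)/(HL coefficient) — independent of the other coefficients.
With the change, L* = 0.448/0.0142 = 31.5; it rises from 12.9.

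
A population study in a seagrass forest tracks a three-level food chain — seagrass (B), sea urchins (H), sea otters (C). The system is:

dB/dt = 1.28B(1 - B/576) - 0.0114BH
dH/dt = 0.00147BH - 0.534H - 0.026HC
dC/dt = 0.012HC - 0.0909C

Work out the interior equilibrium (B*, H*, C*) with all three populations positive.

From dC/dt = 0: 0.012H* = 0.0909, so H* = 7.57.
From dB/dt = 0: 1.28(1 - B*/576) = 0.0114·7.57, giving B* = 576·(1 - 0.0675) = 537.
From dH/dt = 0: 0.00147·537 - 0.534 = 0.026C*, so C* = 0.256/0.026 = 9.83.

B* ≈ 537, H* ≈ 7.57, C* ≈ 9.83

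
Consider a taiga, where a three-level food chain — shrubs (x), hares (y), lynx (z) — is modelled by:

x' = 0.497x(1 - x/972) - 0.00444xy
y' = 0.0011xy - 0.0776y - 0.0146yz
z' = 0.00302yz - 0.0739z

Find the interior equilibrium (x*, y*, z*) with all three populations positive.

From dz/dt = 0: 0.00302y* = 0.0739, so y* = 24.5.
From dx/dt = 0: 0.497(1 - x*/972) = 0.00444·24.5, giving x* = 972·(1 - 0.219) = 760.
From dy/dt = 0: 0.0011·760 - 0.0776 = 0.0146z*, so z* = 0.758/0.0146 = 51.9.

x* ≈ 760, y* ≈ 24.5, z* ≈ 51.9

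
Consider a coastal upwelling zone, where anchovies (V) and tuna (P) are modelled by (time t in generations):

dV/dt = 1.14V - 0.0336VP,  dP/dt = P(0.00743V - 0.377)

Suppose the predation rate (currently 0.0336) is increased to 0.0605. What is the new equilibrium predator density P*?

P* ≈ 18.8

At the interior fixed point, setting dV/dt = 0 with V > 0 fixes P* = (prey growth rate)/(VP coefficient) — independent of the other coefficients.
With the change, P* = 1.14/0.0605 = 18.8; it falls from 33.9.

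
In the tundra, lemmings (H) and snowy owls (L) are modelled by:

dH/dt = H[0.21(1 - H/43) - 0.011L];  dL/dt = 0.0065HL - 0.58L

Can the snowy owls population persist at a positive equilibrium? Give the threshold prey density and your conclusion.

The predator equation gives dL/dt > 0 only when H > 0.58/0.0065 = 89.2.
Without the predator, H → K = 43. Since 43 < 89.2, the predator cannot invade.

Threshold H = 89.2; K < 89.2, so no, the predator goes extinct.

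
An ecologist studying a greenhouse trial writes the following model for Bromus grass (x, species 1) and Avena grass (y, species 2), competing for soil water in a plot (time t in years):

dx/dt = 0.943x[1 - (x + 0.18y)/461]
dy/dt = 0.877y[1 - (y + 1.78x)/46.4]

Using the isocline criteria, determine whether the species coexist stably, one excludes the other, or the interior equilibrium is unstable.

Compare the nullcline intercepts: K1/α12 = 461/0.18 = 2560 > K2 = 46.4; K2/α21 = 46.4/1.78 = 26.1 < K1 = 461.
Since the inequalities point opposite ways, species 1 can invade but species 2 cannot.

species 1 excludes species 2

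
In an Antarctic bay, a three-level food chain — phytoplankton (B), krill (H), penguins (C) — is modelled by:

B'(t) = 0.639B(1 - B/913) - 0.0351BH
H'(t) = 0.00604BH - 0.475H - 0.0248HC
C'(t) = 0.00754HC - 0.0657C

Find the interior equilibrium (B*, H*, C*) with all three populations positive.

B* ≈ 476, H* ≈ 8.71, C* ≈ 96.8

From dC/dt = 0: 0.00754H* = 0.0657, so H* = 8.71.
From dB/dt = 0: 0.639(1 - B*/913) = 0.0351·8.71, giving B* = 913·(1 - 0.479) = 476.
From dH/dt = 0: 0.00604·476 - 0.475 = 0.0248C*, so C* = 2.4/0.0248 = 96.8.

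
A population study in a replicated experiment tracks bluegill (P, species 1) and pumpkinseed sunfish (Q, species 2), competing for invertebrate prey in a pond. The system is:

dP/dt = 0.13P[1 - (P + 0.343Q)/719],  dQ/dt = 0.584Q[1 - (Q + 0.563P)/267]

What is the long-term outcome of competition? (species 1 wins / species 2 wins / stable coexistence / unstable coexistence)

species 1 excludes species 2

Compare the nullcline intercepts: K1/α12 = 719/0.343 = 2100 > K2 = 267; K2/α21 = 267/0.563 = 474 < K1 = 719.
Since the inequalities point opposite ways, species 1 can invade but species 2 cannot.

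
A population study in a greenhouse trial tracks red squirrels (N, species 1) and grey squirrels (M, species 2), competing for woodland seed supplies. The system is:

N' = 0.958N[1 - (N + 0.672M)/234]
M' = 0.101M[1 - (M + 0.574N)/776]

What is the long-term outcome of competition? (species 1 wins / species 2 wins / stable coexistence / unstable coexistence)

species 2 excludes species 1

Compare the nullcline intercepts: K1/α12 = 234/0.672 = 348 < K2 = 776; K2/α21 = 776/0.574 = 1350 > K1 = 234.
Since the inequalities point opposite ways, species 2 can invade but species 1 cannot.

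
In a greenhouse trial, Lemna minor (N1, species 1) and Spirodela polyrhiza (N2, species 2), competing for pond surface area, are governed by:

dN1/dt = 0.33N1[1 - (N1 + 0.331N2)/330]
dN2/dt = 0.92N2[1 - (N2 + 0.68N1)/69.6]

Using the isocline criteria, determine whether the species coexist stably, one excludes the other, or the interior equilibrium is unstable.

species 1 excludes species 2

Compare the nullcline intercepts: K1/α12 = 330/0.331 = 997 > K2 = 69.6; K2/α21 = 69.6/0.68 = 102 < K1 = 330.
Since the inequalities point opposite ways, species 1 can invade but species 2 cannot.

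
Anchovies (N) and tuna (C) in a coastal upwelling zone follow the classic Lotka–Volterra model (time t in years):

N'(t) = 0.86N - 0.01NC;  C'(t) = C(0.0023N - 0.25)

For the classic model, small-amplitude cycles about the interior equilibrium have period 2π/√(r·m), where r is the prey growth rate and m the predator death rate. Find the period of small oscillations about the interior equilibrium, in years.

T ≈ 13.6 years

Here r = 0.86 and m = 0.25, so r·m = 0.215.
ω = √0.215 = 0.464 per year, hence T = 2π/ω ≈ 13.6 years.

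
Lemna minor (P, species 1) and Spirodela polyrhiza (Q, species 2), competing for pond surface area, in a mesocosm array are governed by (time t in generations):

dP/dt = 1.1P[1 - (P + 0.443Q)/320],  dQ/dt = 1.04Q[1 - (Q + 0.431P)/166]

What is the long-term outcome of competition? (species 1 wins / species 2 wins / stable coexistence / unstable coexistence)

stable coexistence

Compare the nullcline intercepts: K1/α12 = 320/0.443 = 722 > K2 = 166; K2/α21 = 166/0.431 = 385 > K1 = 320.
Since both inequalities hold, each species can invade when rare, so the interior equilibrium is stable.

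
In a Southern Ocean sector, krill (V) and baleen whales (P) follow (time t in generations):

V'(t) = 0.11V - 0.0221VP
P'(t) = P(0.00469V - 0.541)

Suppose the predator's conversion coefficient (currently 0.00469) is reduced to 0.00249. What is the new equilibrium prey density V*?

At the interior fixed point, setting dP/dt = 0 with P > 0 fixes V* = (predator death rate)/(VP coefficient) — independent of the other coefficients.
With the change, V* = 0.541/0.00249 = 217; it rises from 115.

V* ≈ 217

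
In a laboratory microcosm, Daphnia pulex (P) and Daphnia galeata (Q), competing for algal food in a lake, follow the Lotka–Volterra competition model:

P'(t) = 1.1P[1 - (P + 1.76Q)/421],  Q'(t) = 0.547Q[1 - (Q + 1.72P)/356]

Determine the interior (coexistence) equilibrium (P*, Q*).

P* ≈ 101, Q* ≈ 182

Setting both brackets to zero gives the nullclines P + 1.76Q = 421 and 1.72P + Q = 356.
Substituting Q = 356 - 1.72P into the first: P(1 - 1.76·1.72) = 421 - 1.76·356.
So P* = -206/-2.03 = 101, and then Q* = 356 - 1.72·101 = 182.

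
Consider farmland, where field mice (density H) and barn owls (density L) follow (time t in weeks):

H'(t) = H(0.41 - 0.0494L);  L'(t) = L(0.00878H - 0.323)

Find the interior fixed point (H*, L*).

H* ≈ 36.8, L* ≈ 8.3

Set dL/dt = 0 with L > 0: 0.00878H - 0.323 = 0, so H* = 0.323/0.00878 = 36.8.
Set dH/dt = 0 with H > 0: 0.41 - 0.0494L = 0, so L* = 0.41/0.0494 = 8.3.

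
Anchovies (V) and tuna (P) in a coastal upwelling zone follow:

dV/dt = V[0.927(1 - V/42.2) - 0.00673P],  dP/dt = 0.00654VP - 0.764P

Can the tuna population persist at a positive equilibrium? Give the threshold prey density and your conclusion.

Threshold V = 117; K < 117, so no, the predator goes extinct.

The predator equation gives dP/dt > 0 only when V > 0.764/0.00654 = 117.
Without the predator, V → K = 42.2. Since 42.2 < 117, the predator cannot invade.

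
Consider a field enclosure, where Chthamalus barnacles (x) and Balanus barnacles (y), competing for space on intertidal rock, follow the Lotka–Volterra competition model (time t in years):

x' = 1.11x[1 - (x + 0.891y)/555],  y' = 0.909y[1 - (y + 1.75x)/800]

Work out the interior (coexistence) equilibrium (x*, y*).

Setting both brackets to zero gives the nullclines x + 0.891y = 555 and 1.75x + y = 800.
Substituting y = 800 - 1.75x into the first: x(1 - 0.891·1.75) = 555 - 0.891·800.
So x* = -158/-0.559 = 282, and then y* = 800 - 1.75·282 = 306.

x* ≈ 282, y* ≈ 306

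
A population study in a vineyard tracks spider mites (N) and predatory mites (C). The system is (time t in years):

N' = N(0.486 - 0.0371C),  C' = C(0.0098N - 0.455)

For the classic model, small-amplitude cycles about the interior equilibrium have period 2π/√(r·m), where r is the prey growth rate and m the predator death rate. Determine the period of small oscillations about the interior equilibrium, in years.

T ≈ 13.4 years

Here r = 0.486 and m = 0.455, so r·m = 0.221.
ω = √0.221 = 0.47 per year, hence T = 2π/ω ≈ 13.4 years.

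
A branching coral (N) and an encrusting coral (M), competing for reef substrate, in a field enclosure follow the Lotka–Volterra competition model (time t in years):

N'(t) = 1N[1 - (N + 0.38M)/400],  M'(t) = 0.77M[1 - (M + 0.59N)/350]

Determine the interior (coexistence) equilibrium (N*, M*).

Setting both brackets to zero gives the nullclines N + 0.38M = 400 and 0.59N + M = 350.
Substituting M = 350 - 0.59N into the first: N(1 - 0.38·0.59) = 400 - 0.38·350.
So N* = 267/0.776 = 344, and then M* = 350 - 0.59·344 = 147.

N* ≈ 344, M* ≈ 147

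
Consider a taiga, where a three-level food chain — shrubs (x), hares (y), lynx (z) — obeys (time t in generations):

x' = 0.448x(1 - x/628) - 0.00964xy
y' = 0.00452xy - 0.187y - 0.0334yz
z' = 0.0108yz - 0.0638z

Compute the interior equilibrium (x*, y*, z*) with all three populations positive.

From dz/dt = 0: 0.0108y* = 0.0638, so y* = 5.91.
From dx/dt = 0: 0.448(1 - x*/628) = 0.00964·5.91, giving x* = 628·(1 - 0.127) = 548.
From dy/dt = 0: 0.00452·548 - 0.187 = 0.0334z*, so z* = 2.29/0.0334 = 68.6.

x* ≈ 548, y* ≈ 5.91, z* ≈ 68.6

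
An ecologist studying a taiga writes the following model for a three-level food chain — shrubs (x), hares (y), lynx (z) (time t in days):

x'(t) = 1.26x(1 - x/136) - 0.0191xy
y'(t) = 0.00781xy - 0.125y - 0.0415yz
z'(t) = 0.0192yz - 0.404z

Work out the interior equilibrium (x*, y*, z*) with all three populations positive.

From dz/dt = 0: 0.0192y* = 0.404, so y* = 21.
From dx/dt = 0: 1.26(1 - x*/136) = 0.0191·21, giving x* = 136·(1 - 0.319) = 92.6.
From dy/dt = 0: 0.00781·92.6 - 0.125 = 0.0415z*, so z* = 0.598/0.0415 = 14.4.

x* ≈ 92.6, y* ≈ 21, z* ≈ 14.4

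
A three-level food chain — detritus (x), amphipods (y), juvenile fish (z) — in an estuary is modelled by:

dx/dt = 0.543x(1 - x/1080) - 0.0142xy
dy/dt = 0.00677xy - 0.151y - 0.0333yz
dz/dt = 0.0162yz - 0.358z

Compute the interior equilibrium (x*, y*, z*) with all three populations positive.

x* ≈ 456, y* ≈ 22.1, z* ≈ 88.1

From dz/dt = 0: 0.0162y* = 0.358, so y* = 22.1.
From dx/dt = 0: 0.543(1 - x*/1080) = 0.0142·22.1, giving x* = 1080·(1 - 0.578) = 456.
From dy/dt = 0: 0.00677·456 - 0.151 = 0.0333z*, so z* = 2.94/0.0333 = 88.1.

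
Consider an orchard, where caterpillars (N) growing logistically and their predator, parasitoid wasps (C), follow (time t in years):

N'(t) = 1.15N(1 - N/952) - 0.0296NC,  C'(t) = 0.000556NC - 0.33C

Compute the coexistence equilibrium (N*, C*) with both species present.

From dC/dt = 0 with C > 0: 0.000556N* = 0.33, so N* = 594.
Substitute into dN/dt = 0: 1.15(1 - 594/952) = 0.0296C*.
The bracket is 0.377, giving C* = 0.433/0.0296 = 14.6.

N* ≈ 594, C* ≈ 14.6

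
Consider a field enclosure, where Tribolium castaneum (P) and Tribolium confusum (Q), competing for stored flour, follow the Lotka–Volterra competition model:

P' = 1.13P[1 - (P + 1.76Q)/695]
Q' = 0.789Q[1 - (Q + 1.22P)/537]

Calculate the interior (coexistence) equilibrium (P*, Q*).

P* ≈ 218, Q* ≈ 271

Setting both brackets to zero gives the nullclines P + 1.76Q = 695 and 1.22P + Q = 537.
Substituting Q = 537 - 1.22P into the first: P(1 - 1.76·1.22) = 695 - 1.76·537.
So P* = -250/-1.15 = 218, and then Q* = 537 - 1.22·218 = 271.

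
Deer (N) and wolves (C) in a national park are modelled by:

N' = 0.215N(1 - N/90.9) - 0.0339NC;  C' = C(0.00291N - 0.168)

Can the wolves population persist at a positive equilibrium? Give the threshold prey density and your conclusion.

The predator equation gives dC/dt > 0 only when N > 0.168/0.00291 = 57.7.
Without the predator, N → K = 90.9. Since 90.9 > 57.7, the predator can invade and persist.

Threshold N = 57.7; K > 57.7, so yes, the predator persists.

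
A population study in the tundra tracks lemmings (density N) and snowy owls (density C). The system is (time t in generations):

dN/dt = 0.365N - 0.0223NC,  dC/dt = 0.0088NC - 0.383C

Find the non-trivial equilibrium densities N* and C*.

Set dC/dt = 0 with C > 0: 0.0088N - 0.383 = 0, so N* = 0.383/0.0088 = 43.5.
Set dN/dt = 0 with N > 0: 0.365 - 0.0223C = 0, so C* = 0.365/0.0223 = 16.4.

N* ≈ 43.5, C* ≈ 16.4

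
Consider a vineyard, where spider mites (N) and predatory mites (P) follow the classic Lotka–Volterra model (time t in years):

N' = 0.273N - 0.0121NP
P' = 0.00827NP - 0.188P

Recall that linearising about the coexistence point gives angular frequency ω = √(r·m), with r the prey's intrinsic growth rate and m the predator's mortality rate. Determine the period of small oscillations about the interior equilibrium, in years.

T ≈ 27.7 years

Here r = 0.273 and m = 0.188, so r·m = 0.0513.
ω = √0.0513 = 0.227 per year, hence T = 2π/ω ≈ 27.7 years.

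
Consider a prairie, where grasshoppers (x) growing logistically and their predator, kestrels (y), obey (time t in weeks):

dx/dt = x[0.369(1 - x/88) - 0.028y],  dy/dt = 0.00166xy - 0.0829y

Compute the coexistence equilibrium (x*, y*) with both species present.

From dy/dt = 0 with y > 0: 0.00166x* = 0.0829, so x* = 49.9.
Substitute into dx/dt = 0: 0.369(1 - 49.9/88) = 0.028y*.
The bracket is 0.433, giving y* = 0.16/0.028 = 5.7.

x* ≈ 49.9, y* ≈ 5.7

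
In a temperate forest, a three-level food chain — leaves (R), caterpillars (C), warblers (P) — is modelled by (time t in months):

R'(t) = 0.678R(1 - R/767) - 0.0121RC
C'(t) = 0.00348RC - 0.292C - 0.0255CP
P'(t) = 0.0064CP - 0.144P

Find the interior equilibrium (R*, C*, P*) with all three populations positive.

From dP/dt = 0: 0.0064C* = 0.144, so C* = 22.5.
From dR/dt = 0: 0.678(1 - R*/767) = 0.0121·22.5, giving R* = 767·(1 - 0.402) = 459.
From dC/dt = 0: 0.00348·459 - 0.292 = 0.0255P*, so P* = 1.31/0.0255 = 51.2.

R* ≈ 459, C* ≈ 22.5, P* ≈ 51.2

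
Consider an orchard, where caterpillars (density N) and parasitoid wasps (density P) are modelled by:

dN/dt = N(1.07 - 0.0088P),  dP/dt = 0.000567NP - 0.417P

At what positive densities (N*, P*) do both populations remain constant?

Set dP/dt = 0 with P > 0: 0.000567N - 0.417 = 0, so N* = 0.417/0.000567 = 735.
Set dN/dt = 0 with N > 0: 1.07 - 0.0088P = 0, so P* = 1.07/0.0088 = 122.

N* ≈ 735, P* ≈ 122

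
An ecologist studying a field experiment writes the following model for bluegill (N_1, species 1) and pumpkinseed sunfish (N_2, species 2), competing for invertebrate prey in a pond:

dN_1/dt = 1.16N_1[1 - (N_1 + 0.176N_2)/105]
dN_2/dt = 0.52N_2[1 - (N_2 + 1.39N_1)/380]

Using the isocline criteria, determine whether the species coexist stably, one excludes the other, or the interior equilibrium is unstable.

Compare the nullcline intercepts: K1/α12 = 105/0.176 = 597 > K2 = 380; K2/α21 = 380/1.39 = 273 > K1 = 105.
Since both inequalities hold, each species can invade when rare, so the interior equilibrium is stable.

stable coexistence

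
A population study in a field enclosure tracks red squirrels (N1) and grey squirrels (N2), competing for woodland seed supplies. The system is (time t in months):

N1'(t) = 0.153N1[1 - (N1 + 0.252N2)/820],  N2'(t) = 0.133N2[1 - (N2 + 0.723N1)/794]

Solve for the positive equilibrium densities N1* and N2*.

Setting both brackets to zero gives the nullclines N1 + 0.252N2 = 820 and 0.723N1 + N2 = 794.
Substituting N2 = 794 - 0.723N1 into the first: N1(1 - 0.252·0.723) = 820 - 0.252·794.
So N1* = 620/0.818 = 758, and then N2* = 794 - 0.723·758 = 246.

N1* ≈ 758, N2* ≈ 246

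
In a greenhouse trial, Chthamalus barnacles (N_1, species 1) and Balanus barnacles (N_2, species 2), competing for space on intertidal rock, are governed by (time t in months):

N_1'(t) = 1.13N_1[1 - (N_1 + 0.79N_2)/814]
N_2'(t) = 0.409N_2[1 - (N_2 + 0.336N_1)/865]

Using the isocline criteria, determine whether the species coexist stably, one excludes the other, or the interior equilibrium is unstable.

Compare the nullcline intercepts: K1/α12 = 814/0.79 = 1030 > K2 = 865; K2/α21 = 865/0.336 = 2570 > K1 = 814.
Since both inequalities hold, each species can invade when rare, so the interior equilibrium is stable.

stable coexistence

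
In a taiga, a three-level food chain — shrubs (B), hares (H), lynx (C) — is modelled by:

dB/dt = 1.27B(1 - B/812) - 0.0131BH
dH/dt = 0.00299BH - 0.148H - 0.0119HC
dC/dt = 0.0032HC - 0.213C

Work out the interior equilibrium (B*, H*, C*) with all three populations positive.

B* ≈ 254, H* ≈ 66.6, C* ≈ 51.5

From dC/dt = 0: 0.0032H* = 0.213, so H* = 66.6.
From dB/dt = 0: 1.27(1 - B*/812) = 0.0131·66.6, giving B* = 812·(1 - 0.687) = 254.
From dH/dt = 0: 0.00299·254 - 0.148 = 0.0119C*, so C* = 0.613/0.0119 = 51.5.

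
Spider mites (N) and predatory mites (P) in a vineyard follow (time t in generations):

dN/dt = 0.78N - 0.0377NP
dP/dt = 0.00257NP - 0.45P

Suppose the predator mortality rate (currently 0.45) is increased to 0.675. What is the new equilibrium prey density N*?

At the interior fixed point, setting dP/dt = 0 with P > 0 fixes N* = (predator death rate)/(NP coefficient) — independent of the other coefficients.
With the change, N* = 0.675/0.00257 = 263; it rises from 175.

N* ≈ 263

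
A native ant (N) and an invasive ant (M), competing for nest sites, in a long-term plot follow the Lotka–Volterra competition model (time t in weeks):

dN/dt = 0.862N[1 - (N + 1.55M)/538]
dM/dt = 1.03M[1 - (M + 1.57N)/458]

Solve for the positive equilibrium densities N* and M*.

Setting both brackets to zero gives the nullclines N + 1.55M = 538 and 1.57N + M = 458.
Substituting M = 458 - 1.57N into the first: N(1 - 1.55·1.57) = 538 - 1.55·458.
So N* = -172/-1.43 = 120, and then M* = 458 - 1.57·120 = 270.

N* ≈ 120, M* ≈ 270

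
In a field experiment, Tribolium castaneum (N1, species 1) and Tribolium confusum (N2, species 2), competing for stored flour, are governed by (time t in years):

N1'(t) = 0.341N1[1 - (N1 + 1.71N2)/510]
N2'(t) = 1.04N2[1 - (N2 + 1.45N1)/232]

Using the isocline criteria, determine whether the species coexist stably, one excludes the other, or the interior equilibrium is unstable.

Compare the nullcline intercepts: K1/α12 = 510/1.71 = 298 > K2 = 232; K2/α21 = 232/1.45 = 160 < K1 = 510.
Since the inequalities point opposite ways, species 1 can invade but species 2 cannot.

species 1 excludes species 2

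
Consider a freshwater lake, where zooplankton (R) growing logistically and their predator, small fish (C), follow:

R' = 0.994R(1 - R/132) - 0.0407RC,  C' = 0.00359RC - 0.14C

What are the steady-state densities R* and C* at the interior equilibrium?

R* ≈ 39, C* ≈ 17.2

From dC/dt = 0 with C > 0: 0.00359R* = 0.14, so R* = 39.
Substitute into dR/dt = 0: 0.994(1 - 39/132) = 0.0407C*.
The bracket is 0.705, giving C* = 0.7/0.0407 = 17.2.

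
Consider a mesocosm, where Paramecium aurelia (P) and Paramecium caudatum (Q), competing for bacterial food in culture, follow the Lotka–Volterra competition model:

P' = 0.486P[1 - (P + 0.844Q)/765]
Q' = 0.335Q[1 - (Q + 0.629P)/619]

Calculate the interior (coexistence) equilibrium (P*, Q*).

P* ≈ 517, Q* ≈ 294

Setting both brackets to zero gives the nullclines P + 0.844Q = 765 and 0.629P + Q = 619.
Substituting Q = 619 - 0.629P into the first: P(1 - 0.844·0.629) = 765 - 0.844·619.
So P* = 243/0.469 = 517, and then Q* = 619 - 0.629·517 = 294.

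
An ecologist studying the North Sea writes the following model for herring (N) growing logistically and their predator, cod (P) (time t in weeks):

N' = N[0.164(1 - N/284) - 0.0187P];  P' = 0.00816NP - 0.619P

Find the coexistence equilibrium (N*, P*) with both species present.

From dP/dt = 0 with P > 0: 0.00816N* = 0.619, so N* = 75.9.
Substitute into dN/dt = 0: 0.164(1 - 75.9/284) = 0.0187P*.
The bracket is 0.733, giving P* = 0.12/0.0187 = 6.43.

N* ≈ 75.9, P* ≈ 6.43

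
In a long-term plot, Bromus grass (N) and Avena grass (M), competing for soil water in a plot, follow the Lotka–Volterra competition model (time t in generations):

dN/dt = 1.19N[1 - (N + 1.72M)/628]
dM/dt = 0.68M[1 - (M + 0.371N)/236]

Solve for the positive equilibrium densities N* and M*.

Setting both brackets to zero gives the nullclines N + 1.72M = 628 and 0.371N + M = 236.
Substituting M = 236 - 0.371N into the first: N(1 - 1.72·0.371) = 628 - 1.72·236.
So N* = 222/0.362 = 614, and then M* = 236 - 0.371·614 = 8.32.

N* ≈ 614, M* ≈ 8.32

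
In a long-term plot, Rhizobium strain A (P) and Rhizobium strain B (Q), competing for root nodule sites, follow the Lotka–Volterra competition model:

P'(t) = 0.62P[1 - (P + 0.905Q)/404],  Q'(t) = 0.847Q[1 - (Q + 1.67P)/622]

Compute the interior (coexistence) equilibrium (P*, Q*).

Setting both brackets to zero gives the nullclines P + 0.905Q = 404 and 1.67P + Q = 622.
Substituting Q = 622 - 1.67P into the first: P(1 - 0.905·1.67) = 404 - 0.905·622.
So P* = -159/-0.511 = 311, and then Q* = 622 - 1.67·311 = 103.

P* ≈ 311, Q* ≈ 103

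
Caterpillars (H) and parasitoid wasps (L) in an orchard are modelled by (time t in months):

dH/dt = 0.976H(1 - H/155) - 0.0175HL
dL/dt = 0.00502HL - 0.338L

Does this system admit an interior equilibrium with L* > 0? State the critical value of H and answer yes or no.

Threshold H = 67.3; K > 67.3, so yes, the predator persists.

The predator equation gives dL/dt > 0 only when H > 0.338/0.00502 = 67.3.
Without the predator, H → K = 155. Since 155 > 67.3, the predator can invade and persist.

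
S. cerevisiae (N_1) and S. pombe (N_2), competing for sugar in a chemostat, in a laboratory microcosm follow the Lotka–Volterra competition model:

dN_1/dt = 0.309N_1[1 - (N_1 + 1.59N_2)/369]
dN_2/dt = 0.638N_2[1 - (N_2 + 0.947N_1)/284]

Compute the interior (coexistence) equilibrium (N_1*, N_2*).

N_1* ≈ 163, N_2* ≈ 129

Setting both brackets to zero gives the nullclines N_1 + 1.59N_2 = 369 and 0.947N_1 + N_2 = 284.
Substituting N_2 = 284 - 0.947N_1 into the first: N_1(1 - 1.59·0.947) = 369 - 1.59·284.
So N_1* = -82.6/-0.506 = 163, and then N_2* = 284 - 0.947·163 = 129.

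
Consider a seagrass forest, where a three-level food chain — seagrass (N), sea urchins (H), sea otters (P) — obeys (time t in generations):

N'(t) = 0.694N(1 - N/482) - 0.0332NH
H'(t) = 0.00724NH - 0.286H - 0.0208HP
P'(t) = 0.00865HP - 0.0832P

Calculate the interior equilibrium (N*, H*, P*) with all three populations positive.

From dP/dt = 0: 0.00865H* = 0.0832, so H* = 9.62.
From dN/dt = 0: 0.694(1 - N*/482) = 0.0332·9.62, giving N* = 482·(1 - 0.46) = 260.
From dH/dt = 0: 0.00724·260 - 0.286 = 0.0208P*, so P* = 1.6/0.0208 = 76.8.

N* ≈ 260, H* ≈ 9.62, P* ≈ 76.8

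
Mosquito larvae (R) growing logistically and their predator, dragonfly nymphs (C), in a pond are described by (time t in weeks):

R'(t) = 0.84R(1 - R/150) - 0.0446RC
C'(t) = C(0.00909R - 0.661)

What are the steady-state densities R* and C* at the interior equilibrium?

R* ≈ 72.7, C* ≈ 9.7

From dC/dt = 0 with C > 0: 0.00909R* = 0.661, so R* = 72.7.
Substitute into dR/dt = 0: 0.84(1 - 72.7/150) = 0.0446C*.
The bracket is 0.515, giving C* = 0.433/0.0446 = 9.7.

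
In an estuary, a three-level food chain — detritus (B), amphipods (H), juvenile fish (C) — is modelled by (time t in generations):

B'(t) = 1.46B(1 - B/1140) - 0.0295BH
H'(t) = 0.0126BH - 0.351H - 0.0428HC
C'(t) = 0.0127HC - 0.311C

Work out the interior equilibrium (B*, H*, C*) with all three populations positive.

From dC/dt = 0: 0.0127H* = 0.311, so H* = 24.5.
From dB/dt = 0: 1.46(1 - B*/1140) = 0.0295·24.5, giving B* = 1140·(1 - 0.495) = 576.
From dH/dt = 0: 0.0126·576 - 0.351 = 0.0428C*, so C* = 6.91/0.0428 = 161.

B* ≈ 576, H* ≈ 24.5, C* ≈ 161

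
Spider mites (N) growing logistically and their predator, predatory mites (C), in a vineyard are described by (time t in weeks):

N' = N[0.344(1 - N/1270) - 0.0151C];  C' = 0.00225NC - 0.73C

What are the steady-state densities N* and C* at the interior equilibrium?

N* ≈ 324, C* ≈ 17

From dC/dt = 0 with C > 0: 0.00225N* = 0.73, so N* = 324.
Substitute into dN/dt = 0: 0.344(1 - 324/1270) = 0.0151C*.
The bracket is 0.745, giving C* = 0.256/0.0151 = 17.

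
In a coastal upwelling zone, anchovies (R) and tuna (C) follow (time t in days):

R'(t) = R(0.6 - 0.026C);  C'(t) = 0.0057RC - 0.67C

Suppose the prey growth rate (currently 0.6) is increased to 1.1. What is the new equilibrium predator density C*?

C* ≈ 42.3

At the interior fixed point, setting dR/dt = 0 with R > 0 fixes C* = (prey growth rate)/(RC coefficient) — independent of the other coefficients.
With the change, C* = 1.1/0.026 = 42.3; it rises from 23.1.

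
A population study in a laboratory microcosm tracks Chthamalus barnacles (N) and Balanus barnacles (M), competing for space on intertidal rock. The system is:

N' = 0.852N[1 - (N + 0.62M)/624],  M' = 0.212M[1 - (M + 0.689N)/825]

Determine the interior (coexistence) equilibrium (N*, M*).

Setting both brackets to zero gives the nullclines N + 0.62M = 624 and 0.689N + M = 825.
Substituting M = 825 - 0.689N into the first: N(1 - 0.62·0.689) = 624 - 0.62·825.
So N* = 112/0.573 = 196, and then M* = 825 - 0.689·196 = 690.

N* ≈ 196, M* ≈ 690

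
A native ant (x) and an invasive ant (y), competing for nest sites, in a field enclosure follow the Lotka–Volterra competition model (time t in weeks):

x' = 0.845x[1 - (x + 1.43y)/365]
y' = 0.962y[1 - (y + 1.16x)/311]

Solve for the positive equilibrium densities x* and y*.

Setting both brackets to zero gives the nullclines x + 1.43y = 365 and 1.16x + y = 311.
Substituting y = 311 - 1.16x into the first: x(1 - 1.43·1.16) = 365 - 1.43·311.
So x* = -79.7/-0.659 = 121, and then y* = 311 - 1.16·121 = 171.

x* ≈ 121, y* ≈ 171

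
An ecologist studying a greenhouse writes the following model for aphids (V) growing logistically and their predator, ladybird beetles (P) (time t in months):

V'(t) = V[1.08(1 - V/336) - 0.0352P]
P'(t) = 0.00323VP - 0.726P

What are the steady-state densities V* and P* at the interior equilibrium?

V* ≈ 225, P* ≈ 10.2

From dP/dt = 0 with P > 0: 0.00323V* = 0.726, so V* = 225.
Substitute into dV/dt = 0: 1.08(1 - 225/336) = 0.0352P*.
The bracket is 0.331, giving P* = 0.358/0.0352 = 10.2.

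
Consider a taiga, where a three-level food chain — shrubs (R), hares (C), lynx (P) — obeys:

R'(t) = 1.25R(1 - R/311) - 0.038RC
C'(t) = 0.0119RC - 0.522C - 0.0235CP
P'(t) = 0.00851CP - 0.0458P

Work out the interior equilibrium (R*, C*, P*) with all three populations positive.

R* ≈ 260, C* ≈ 5.38, P* ≈ 110

From dP/dt = 0: 0.00851C* = 0.0458, so C* = 5.38.
From dR/dt = 0: 1.25(1 - R*/311) = 0.038·5.38, giving R* = 311·(1 - 0.164) = 260.
From dC/dt = 0: 0.0119·260 - 0.522 = 0.0235P*, so P* = 2.57/0.0235 = 110.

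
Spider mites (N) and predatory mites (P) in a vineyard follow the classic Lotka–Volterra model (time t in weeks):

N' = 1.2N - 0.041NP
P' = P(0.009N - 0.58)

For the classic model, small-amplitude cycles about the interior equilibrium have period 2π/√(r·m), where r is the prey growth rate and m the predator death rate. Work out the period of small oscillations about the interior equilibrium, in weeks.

T ≈ 7.53 weeks

Here r = 1.2 and m = 0.58, so r·m = 0.696.
ω = √0.696 = 0.834 per week, hence T = 2π/ω ≈ 7.53 weeks.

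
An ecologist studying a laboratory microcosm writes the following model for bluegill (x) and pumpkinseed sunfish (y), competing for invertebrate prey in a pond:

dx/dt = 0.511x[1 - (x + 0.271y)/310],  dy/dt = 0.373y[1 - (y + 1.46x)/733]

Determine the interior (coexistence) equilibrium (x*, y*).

x* ≈ 184, y* ≈ 464

Setting both brackets to zero gives the nullclines x + 0.271y = 310 and 1.46x + y = 733.
Substituting y = 733 - 1.46x into the first: x(1 - 0.271·1.46) = 310 - 0.271·733.
So x* = 111/0.604 = 184, and then y* = 733 - 1.46·184 = 464.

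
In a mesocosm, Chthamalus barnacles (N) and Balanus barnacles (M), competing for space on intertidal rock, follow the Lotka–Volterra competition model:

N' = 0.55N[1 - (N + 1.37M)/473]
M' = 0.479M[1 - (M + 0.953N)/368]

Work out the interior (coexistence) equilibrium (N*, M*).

Setting both brackets to zero gives the nullclines N + 1.37M = 473 and 0.953N + M = 368.
Substituting M = 368 - 0.953N into the first: N(1 - 1.37·0.953) = 473 - 1.37·368.
So N* = -31.2/-0.306 = 102, and then M* = 368 - 0.953·102 = 271.

N* ≈ 102, M* ≈ 271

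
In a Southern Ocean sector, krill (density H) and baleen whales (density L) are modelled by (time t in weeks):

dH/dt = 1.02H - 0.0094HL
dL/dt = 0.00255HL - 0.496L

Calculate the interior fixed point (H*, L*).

H* ≈ 195, L* ≈ 109

Set dL/dt = 0 with L > 0: 0.00255H - 0.496 = 0, so H* = 0.496/0.00255 = 195.
Set dH/dt = 0 with H > 0: 1.02 - 0.0094L = 0, so L* = 1.02/0.0094 = 109.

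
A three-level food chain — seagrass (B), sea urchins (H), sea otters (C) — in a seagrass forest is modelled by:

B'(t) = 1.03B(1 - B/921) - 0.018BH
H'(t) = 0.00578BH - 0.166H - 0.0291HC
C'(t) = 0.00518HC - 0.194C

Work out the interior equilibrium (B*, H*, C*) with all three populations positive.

B* ≈ 318, H* ≈ 37.5, C* ≈ 57.5

From dC/dt = 0: 0.00518H* = 0.194, so H* = 37.5.
From dB/dt = 0: 1.03(1 - B*/921) = 0.018·37.5, giving B* = 921·(1 - 0.654) = 318.
From dH/dt = 0: 0.00578·318 - 0.166 = 0.0291C*, so C* = 1.67/0.0291 = 57.5.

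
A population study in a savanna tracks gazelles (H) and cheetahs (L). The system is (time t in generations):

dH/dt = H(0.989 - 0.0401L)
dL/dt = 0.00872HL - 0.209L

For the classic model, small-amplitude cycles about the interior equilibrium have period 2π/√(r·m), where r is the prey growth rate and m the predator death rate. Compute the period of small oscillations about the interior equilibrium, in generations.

T ≈ 13.8 generations

Here r = 0.989 and m = 0.209, so r·m = 0.207.
ω = √0.207 = 0.455 per generation, hence T = 2π/ω ≈ 13.8 generations.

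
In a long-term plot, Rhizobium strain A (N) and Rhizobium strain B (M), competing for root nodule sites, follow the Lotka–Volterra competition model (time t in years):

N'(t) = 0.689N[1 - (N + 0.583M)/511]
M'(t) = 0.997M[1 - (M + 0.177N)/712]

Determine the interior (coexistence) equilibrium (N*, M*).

Setting both brackets to zero gives the nullclines N + 0.583M = 511 and 0.177N + M = 712.
Substituting M = 712 - 0.177N into the first: N(1 - 0.583·0.177) = 511 - 0.583·712.
So N* = 95.9/0.897 = 107, and then M* = 712 - 0.177·107 = 693.

N* ≈ 107, M* ≈ 693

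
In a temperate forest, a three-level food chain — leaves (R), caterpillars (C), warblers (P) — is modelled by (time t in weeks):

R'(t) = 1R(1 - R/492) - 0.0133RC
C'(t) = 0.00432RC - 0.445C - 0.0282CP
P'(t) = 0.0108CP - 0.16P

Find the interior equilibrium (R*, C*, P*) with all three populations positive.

From dP/dt = 0: 0.0108C* = 0.16, so C* = 14.8.
From dR/dt = 0: 1(1 - R*/492) = 0.0133·14.8, giving R* = 492·(1 - 0.197) = 395.
From dC/dt = 0: 0.00432·395 - 0.445 = 0.0282P*, so P* = 1.26/0.0282 = 44.7.

R* ≈ 395, C* ≈ 14.8, P* ≈ 44.7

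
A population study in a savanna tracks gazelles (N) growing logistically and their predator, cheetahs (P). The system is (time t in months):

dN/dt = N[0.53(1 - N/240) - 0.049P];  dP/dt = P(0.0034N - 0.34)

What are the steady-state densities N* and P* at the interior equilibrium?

From dP/dt = 0 with P > 0: 0.0034N* = 0.34, so N* = 100.
Substitute into dN/dt = 0: 0.53(1 - 100/240) = 0.049P*.
The bracket is 0.583, giving P* = 0.309/0.049 = 6.31.

N* ≈ 100, P* ≈ 6.31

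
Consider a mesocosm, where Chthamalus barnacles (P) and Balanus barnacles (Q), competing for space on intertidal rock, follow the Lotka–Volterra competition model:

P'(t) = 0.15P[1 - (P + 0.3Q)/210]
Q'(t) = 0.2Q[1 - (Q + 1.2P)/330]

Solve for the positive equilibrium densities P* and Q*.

P* ≈ 173, Q* ≈ 122

Setting both brackets to zero gives the nullclines P + 0.3Q = 210 and 1.2P + Q = 330.
Substituting Q = 330 - 1.2P into the first: P(1 - 0.3·1.2) = 210 - 0.3·330.
So P* = 111/0.64 = 173, and then Q* = 330 - 1.2·173 = 122.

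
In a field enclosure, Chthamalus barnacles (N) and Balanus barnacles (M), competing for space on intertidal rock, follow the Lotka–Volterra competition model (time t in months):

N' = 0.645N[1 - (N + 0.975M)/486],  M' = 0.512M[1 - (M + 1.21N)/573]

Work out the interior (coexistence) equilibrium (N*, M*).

Setting both brackets to zero gives the nullclines N + 0.975M = 486 and 1.21N + M = 573.
Substituting M = 573 - 1.21N into the first: N(1 - 0.975·1.21) = 486 - 0.975·573.
So N* = -72.7/-0.18 = 404, and then M* = 573 - 1.21·404 = 83.8.

N* ≈ 404, M* ≈ 83.8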